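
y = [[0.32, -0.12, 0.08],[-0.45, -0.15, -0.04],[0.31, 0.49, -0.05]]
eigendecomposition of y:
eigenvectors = [[0.77,-0.19,-0.16], [-0.62,-0.34,0.22], [-0.14,0.92,0.96]]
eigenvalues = [0.4, -0.29, 0.01]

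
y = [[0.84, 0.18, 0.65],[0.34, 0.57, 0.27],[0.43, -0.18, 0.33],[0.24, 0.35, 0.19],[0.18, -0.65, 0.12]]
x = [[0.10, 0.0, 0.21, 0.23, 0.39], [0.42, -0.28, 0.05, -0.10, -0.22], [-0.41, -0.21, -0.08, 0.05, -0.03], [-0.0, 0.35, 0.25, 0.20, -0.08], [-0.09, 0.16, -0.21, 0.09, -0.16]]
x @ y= [[0.3, -0.19, 0.22], [0.22, 0.02, 0.17], [-0.44, -0.14, -0.34], [0.26, 0.28, 0.21], [-0.12, 0.25, -0.09]]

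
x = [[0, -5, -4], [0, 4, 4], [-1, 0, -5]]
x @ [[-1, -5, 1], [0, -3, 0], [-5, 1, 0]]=[[20, 11, 0], [-20, -8, 0], [26, 0, -1]]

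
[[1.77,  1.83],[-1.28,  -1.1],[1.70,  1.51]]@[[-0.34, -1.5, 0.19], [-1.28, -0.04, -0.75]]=[[-2.94, -2.73, -1.04], [1.84, 1.96, 0.58], [-2.51, -2.61, -0.81]]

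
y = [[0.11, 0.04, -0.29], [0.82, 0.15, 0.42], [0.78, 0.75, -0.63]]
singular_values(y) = [1.36, 0.81, 0.14]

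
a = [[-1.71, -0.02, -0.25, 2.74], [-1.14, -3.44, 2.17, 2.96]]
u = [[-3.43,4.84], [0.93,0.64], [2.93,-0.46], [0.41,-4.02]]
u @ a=[[0.35, -16.58, 11.36, 4.93], [-2.32, -2.22, 1.16, 4.44], [-4.49, 1.52, -1.73, 6.67], [3.88, 13.82, -8.83, -10.78]]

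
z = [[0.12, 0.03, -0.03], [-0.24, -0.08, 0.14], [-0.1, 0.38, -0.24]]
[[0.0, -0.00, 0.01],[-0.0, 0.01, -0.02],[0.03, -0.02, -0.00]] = z @[[-0.01,0.0,0.1], [0.10,0.0,0.04], [0.04,0.08,0.03]]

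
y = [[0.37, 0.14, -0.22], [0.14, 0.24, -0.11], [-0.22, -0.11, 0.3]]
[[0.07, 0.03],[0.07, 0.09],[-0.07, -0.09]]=y@[[0.03, -0.25],[0.23, 0.34],[-0.13, -0.35]]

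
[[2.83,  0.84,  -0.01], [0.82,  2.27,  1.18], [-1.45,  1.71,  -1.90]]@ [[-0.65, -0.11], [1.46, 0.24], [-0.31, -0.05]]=[[-0.61, -0.11],[2.42, 0.40],[4.03, 0.66]]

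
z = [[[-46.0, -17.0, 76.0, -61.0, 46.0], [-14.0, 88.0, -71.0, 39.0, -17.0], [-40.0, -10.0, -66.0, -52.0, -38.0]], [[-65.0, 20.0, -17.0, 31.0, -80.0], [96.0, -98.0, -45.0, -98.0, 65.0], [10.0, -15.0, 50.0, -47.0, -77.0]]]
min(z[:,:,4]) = -80.0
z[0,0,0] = -46.0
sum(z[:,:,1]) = -32.0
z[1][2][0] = 10.0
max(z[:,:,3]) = 39.0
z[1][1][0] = 96.0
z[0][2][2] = -66.0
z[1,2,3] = -47.0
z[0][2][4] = -38.0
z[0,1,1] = 88.0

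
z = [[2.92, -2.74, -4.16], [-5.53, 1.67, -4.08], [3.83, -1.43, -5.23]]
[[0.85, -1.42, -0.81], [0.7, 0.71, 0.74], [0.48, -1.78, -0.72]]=z @ [[-0.13, -0.24, -0.1], [-0.28, 0.02, 0.16], [-0.11, 0.16, 0.02]]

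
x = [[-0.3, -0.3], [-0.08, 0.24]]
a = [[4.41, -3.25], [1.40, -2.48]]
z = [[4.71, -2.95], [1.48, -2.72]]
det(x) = -0.10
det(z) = -8.45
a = x + z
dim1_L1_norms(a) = [7.66, 3.88]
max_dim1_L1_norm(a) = 7.66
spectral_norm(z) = 6.22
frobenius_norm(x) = 0.49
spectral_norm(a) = 6.08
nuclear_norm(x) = 0.66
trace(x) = -0.06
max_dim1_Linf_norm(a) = 4.41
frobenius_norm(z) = 6.36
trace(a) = 1.93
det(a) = -6.39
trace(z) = 1.99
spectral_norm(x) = 0.44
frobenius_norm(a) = 6.17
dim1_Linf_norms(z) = [4.71, 2.72]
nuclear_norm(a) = 7.13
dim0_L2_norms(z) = [4.94, 4.01]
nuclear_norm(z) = 7.57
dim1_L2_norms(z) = [5.56, 3.1]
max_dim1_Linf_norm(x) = 0.3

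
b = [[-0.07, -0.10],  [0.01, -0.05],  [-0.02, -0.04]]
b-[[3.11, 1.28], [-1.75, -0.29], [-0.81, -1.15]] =[[-3.18, -1.38], [1.76, 0.24], [0.79, 1.11]]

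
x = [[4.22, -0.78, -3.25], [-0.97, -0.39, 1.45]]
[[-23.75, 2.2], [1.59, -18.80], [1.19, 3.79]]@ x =[[-102.36, 17.67, 80.38],  [24.95, 6.09, -32.43],  [1.35, -2.41, 1.63]]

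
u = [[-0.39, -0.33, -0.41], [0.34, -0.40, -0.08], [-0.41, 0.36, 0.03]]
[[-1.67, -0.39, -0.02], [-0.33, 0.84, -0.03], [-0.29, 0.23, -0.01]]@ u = [[0.53, 0.7, 0.72], [0.43, -0.24, 0.07], [0.20, 0.0, 0.10]]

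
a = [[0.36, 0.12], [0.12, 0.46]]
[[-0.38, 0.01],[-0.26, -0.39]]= a@[[-0.94, 0.33],  [-0.33, -0.94]]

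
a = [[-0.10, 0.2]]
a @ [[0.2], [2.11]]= [[0.40]]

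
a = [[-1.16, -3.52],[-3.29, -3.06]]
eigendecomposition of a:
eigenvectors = [[0.81, 0.62],[-0.59, 0.79]]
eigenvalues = [1.42, -5.64]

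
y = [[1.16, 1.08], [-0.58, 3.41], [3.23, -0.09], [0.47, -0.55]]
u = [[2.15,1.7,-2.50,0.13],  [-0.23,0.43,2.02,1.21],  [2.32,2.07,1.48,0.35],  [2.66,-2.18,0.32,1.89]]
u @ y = [[-6.51, 8.27], [6.58, 0.37], [6.44, 9.24], [6.27, -5.63]]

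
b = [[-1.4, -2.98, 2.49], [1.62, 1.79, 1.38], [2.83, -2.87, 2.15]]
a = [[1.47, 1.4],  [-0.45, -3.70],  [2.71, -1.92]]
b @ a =[[6.03,4.29], [5.32,-7.00], [11.28,10.45]]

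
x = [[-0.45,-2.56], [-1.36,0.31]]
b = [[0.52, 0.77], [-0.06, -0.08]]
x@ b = [[-0.08, -0.14],[-0.73, -1.07]]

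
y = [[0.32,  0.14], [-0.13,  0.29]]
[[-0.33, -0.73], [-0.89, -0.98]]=y@[[0.27, -0.67], [-2.95, -3.68]]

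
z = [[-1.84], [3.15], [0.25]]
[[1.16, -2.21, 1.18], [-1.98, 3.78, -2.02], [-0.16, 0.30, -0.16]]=z@[[-0.63, 1.20, -0.64]]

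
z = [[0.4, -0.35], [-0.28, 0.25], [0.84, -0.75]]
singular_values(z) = [1.3, 0.0]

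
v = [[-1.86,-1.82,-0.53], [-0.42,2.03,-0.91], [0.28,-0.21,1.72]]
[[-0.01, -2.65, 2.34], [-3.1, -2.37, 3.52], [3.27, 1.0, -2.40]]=v@[[0.17,2.03,-1.87], [-0.69,-0.67,0.91], [1.79,0.17,-0.98]]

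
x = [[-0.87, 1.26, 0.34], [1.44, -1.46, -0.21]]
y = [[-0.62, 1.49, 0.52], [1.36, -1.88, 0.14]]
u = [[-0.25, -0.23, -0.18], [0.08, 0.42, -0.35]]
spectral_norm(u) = 0.57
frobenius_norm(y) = 2.88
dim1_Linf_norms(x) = [1.26, 1.46]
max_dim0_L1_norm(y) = 3.37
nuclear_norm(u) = 0.93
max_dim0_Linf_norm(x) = 1.46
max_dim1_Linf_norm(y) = 1.88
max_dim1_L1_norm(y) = 3.38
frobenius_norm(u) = 0.67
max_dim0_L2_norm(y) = 2.4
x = y + u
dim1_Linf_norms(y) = [1.49, 1.88]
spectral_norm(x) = 2.58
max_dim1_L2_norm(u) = 0.55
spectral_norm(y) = 2.82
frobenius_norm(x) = 2.59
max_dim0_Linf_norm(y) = 1.88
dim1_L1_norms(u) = [0.66, 0.85]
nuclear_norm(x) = 2.84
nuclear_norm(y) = 3.41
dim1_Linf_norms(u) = [0.25, 0.42]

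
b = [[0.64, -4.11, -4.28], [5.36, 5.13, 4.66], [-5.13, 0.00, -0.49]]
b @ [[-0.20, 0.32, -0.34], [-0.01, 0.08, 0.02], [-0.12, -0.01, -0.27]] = [[0.43, -0.08, 0.86], [-1.68, 2.08, -2.98], [1.08, -1.64, 1.88]]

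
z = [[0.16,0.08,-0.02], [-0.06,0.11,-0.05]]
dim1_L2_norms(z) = [0.18, 0.13]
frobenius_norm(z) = 0.22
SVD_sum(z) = [[0.16,0.08,-0.02], [0.00,0.0,-0.00]] + [[0.00, -0.00, 0.00], [-0.06, 0.11, -0.05]]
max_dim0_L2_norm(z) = 0.17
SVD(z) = [[-1.00, -0.01], [-0.01, 1.0]] @ diag([0.18000782300453474, 0.13489693716748388]) @ [[-0.88,-0.45,0.12], [-0.46,0.81,-0.37]]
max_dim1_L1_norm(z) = 0.26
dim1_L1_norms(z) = [0.26, 0.22]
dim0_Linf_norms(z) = [0.16, 0.11, 0.05]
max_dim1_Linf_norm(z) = 0.16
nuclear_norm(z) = 0.31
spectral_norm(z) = 0.18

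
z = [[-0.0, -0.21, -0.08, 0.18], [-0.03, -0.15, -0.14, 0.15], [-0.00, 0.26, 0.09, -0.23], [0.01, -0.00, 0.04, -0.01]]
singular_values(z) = [0.52, 0.09, 0.0, 0.0]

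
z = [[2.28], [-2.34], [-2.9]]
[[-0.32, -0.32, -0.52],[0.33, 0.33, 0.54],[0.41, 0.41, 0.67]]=z @[[-0.14, -0.14, -0.23]]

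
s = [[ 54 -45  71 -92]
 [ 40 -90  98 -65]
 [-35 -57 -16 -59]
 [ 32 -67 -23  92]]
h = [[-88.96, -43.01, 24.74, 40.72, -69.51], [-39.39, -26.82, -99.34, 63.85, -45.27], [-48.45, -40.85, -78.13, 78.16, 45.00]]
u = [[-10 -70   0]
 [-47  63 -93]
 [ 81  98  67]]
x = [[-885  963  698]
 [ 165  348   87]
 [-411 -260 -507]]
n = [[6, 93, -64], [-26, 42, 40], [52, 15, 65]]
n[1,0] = -26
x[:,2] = [698, 87, -507]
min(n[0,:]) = -64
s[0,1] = -45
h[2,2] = -78.13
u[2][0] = 81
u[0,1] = -70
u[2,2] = 67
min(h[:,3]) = 40.72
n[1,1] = 42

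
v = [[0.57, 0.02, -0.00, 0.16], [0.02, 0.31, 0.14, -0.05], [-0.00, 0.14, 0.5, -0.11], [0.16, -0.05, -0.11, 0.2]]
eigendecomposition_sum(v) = [[0.35, -0.11, -0.24, 0.19], [-0.11, 0.03, 0.07, -0.06], [-0.24, 0.07, 0.16, -0.13], [0.19, -0.06, -0.13, 0.11]] + [[0.2, 0.14, 0.24, -0.00], [0.14, 0.09, 0.16, -0.0], [0.24, 0.16, 0.28, -0.00], [-0.00, -0.0, -0.0, 0.0]] + [[0.01, -0.00, -0.01, -0.03], [-0.0, 0.00, 0.00, 0.01], [-0.01, 0.00, 0.01, 0.02], [-0.03, 0.01, 0.02, 0.09]] + [[0.00, -0.01, 0.01, 0.00], [-0.01, 0.18, -0.10, -0.0], [0.01, -0.10, 0.05, 0.00], [0.00, -0.0, 0.00, 0.00]]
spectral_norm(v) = 0.65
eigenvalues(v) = [0.65, 0.58, 0.11, 0.23]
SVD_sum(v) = [[0.35, -0.11, -0.24, 0.19], [-0.11, 0.03, 0.07, -0.06], [-0.24, 0.07, 0.16, -0.13], [0.19, -0.06, -0.13, 0.11]] + [[0.20,0.14,0.24,-0.0], [0.14,0.09,0.16,-0.0], [0.24,0.16,0.28,-0.0], [-0.0,-0.00,-0.0,0.00]] + [[0.00, -0.01, 0.01, 0.00], [-0.01, 0.18, -0.1, -0.0], [0.01, -0.1, 0.05, 0.0], [0.0, -0.00, 0.00, 0.00]] + [[0.01,-0.0,-0.01,-0.03],[-0.00,0.00,0.0,0.01],[-0.01,0.00,0.01,0.02],[-0.03,0.01,0.02,0.09]]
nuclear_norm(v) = 1.58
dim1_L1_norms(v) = [0.75, 0.52, 0.75, 0.52]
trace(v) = 1.58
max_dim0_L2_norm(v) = 0.59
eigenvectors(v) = [[0.74, 0.59, 0.32, 0.05], [-0.22, 0.4, -0.11, -0.88], [-0.49, 0.70, -0.22, 0.47], [0.41, -0.01, -0.91, 0.01]]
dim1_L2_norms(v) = [0.59, 0.34, 0.53, 0.28]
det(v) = 0.01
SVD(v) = [[-0.74, -0.59, 0.05, 0.32], [0.22, -0.40, -0.88, -0.11], [0.49, -0.70, 0.47, -0.22], [-0.41, 0.01, 0.01, -0.91]] @ diag([0.6520610125985744, 0.581986792273319, 0.23488873283083997, 0.11106346229726635]) @ [[-0.74,0.22,0.49,-0.41], [-0.59,-0.40,-0.70,0.01], [0.05,-0.88,0.47,0.01], [0.32,-0.11,-0.22,-0.91]]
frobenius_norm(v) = 0.91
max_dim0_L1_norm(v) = 0.75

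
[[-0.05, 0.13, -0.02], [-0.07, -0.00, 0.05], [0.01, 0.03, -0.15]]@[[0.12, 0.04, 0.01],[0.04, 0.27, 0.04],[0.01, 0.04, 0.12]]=[[-0.00, 0.03, 0.00], [-0.01, -0.00, 0.01], [0.0, 0.00, -0.02]]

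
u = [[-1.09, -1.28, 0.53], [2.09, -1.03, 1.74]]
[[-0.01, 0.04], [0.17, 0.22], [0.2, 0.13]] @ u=[[0.09,-0.03,0.06],[0.27,-0.44,0.47],[0.05,-0.39,0.33]]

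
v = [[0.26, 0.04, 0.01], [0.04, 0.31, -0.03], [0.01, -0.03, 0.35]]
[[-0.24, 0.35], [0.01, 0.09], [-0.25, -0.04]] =v@[[-0.89, 1.32], [0.08, 0.10], [-0.68, -0.14]]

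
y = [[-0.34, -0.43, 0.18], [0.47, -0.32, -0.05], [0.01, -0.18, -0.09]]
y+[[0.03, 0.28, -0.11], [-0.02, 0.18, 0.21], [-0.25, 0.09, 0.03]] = [[-0.31, -0.15, 0.07], [0.45, -0.14, 0.16], [-0.24, -0.09, -0.06]]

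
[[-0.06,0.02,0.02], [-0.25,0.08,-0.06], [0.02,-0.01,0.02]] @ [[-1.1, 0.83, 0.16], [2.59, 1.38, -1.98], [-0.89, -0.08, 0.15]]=[[0.10, -0.02, -0.05],  [0.54, -0.09, -0.21],  [-0.07, 0.00, 0.03]]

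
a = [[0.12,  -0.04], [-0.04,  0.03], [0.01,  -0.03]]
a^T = [[0.12, -0.04, 0.01], [-0.04, 0.03, -0.03]]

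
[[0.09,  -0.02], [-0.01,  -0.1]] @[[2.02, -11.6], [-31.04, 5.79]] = [[0.8,-1.16], [3.08,-0.46]]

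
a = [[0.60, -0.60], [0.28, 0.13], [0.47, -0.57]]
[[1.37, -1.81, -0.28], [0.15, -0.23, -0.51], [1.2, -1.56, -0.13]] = a @ [[1.10, -1.52, -1.39], [-1.19, 1.49, -0.92]]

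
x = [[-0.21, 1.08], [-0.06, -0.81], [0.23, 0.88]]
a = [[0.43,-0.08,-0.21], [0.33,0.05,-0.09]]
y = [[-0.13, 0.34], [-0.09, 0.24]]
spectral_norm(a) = 0.59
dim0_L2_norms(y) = [0.16, 0.42]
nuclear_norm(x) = 1.93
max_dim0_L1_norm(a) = 0.76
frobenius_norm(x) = 1.64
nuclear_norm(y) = 0.45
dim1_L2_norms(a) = [0.49, 0.35]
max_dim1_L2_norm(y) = 0.36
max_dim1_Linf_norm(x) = 1.08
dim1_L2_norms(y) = [0.36, 0.26]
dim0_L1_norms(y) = [0.22, 0.58]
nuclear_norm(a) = 0.69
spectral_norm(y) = 0.45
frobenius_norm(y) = 0.45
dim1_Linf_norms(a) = [0.43, 0.33]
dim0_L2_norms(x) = [0.32, 1.61]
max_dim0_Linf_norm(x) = 1.08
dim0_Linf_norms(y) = [0.13, 0.34]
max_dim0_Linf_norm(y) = 0.34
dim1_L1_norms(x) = [1.29, 0.87, 1.11]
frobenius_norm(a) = 0.60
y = a @ x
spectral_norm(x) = 1.61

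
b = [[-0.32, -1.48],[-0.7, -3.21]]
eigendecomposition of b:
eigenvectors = [[0.98, 0.42], [-0.21, 0.91]]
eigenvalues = [0.0, -3.53]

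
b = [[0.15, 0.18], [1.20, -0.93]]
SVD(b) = [[-0.01,-1.0], [-1.00,0.01]] @ diag([1.5182129487615947, 0.23415687521963308]) @ [[-0.79, 0.61], [-0.61, -0.79]]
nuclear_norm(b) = 1.75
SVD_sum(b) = [[0.01, -0.01], [1.2, -0.93]] + [[0.14, 0.19], [-0.0, -0.0]]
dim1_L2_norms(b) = [0.23, 1.52]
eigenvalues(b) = [0.32, -1.1]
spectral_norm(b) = 1.52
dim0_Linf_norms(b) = [1.2, 0.93]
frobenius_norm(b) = 1.54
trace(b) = -0.78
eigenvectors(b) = [[0.72,-0.14], [0.69,0.99]]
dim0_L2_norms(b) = [1.21, 0.95]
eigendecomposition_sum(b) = [[0.28, 0.04], [0.27, 0.04]] + [[-0.13, 0.14], [0.93, -0.97]]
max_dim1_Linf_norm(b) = 1.2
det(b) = -0.36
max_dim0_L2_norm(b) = 1.21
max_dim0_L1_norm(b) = 1.35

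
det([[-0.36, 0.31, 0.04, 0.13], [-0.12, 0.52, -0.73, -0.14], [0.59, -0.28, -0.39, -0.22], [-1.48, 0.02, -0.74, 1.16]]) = -0.045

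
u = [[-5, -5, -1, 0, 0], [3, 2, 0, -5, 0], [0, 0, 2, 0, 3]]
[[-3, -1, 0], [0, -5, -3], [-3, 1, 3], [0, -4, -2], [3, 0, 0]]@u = [[12, 13, 3, 5, 0], [-15, -10, -6, 25, -9], [18, 17, 9, -5, 9], [-12, -8, -4, 20, -6], [-15, -15, -3, 0, 0]]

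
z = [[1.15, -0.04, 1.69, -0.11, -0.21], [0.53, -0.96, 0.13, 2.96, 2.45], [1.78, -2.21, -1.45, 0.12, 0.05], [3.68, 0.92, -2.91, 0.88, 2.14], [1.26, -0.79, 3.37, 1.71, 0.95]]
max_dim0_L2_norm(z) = 4.98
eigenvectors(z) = [[(0.09-0.23j),0.09+0.23j,(0.12+0j),(0.13-0.09j),(0.13+0.09j)], [-0.57-0.01j,(-0.57+0.01j),0.20+0.00j,0.22+0.23j,(0.22-0.23j)], [(0.24-0.19j),(0.24+0.19j),-0.12+0.00j,-0.19+0.33j,(-0.19-0.33j)], [-0.62+0.00j,-0.62-0.00j,(0.64+0j),-0.68+0.00j,-0.68-0.00j], [(-0.15-0.34j),(-0.15+0.34j),-0.72+0.00j,(0.51-0j),0.51+0.00j]]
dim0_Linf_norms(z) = [3.68, 2.21, 3.37, 2.96, 2.45]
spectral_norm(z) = 6.02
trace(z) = 0.57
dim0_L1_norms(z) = [8.4, 4.92, 9.55, 5.78, 5.8]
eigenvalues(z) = [(2.84+1.67j), (2.84-1.67j), (0.01+0j), (-2.56+1.58j), (-2.56-1.58j)]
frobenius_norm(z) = 8.72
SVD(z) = [[0.01, 0.27, -0.54, -0.18, -0.78], [-0.45, 0.45, 0.66, 0.2, -0.36], [-0.34, -0.11, -0.39, 0.85, 0.03], [-0.82, -0.29, -0.17, -0.45, 0.11], [-0.10, 0.79, -0.31, -0.1, 0.51]] @ diag([6.021901314021631, 5.090539150320705, 2.7259099146141295, 2.527928905832311, 0.002511513986008805]) @ [[-0.66,  0.08,  0.42,  -0.38,  -0.49], [0.05,  -0.22,  0.82,  0.47,  0.23], [-0.73,  0.13,  -0.29,  0.47,  0.39], [-0.14,  -0.94,  -0.22,  0.06,  -0.19], [-0.12,  -0.2,  0.12,  -0.64,  0.72]]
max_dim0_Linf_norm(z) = 3.68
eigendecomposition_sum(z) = [[0.83+0.58j, -0.23+0.02j, (0.38+0.15j), -0.03+0.41j, (-0.02+0.44j)], [0.62-2.28j, (0.22+0.49j), 0.02-0.96j, (0.94-0.26j), (0.99-0.31j)], [0.50+1.14j, (-0.25-0.13j), 0.31+0.40j, -0.30+0.42j, -0.30+0.46j], [0.64-2.51j, (0.25+0.53j), 0.01-1.05j, 1.02-0.31j, 1.08-0.36j], [(1.54-0.26j), (-0.23+0.26j), 0.58-0.25j, (0.42+0.49j), (0.46+0.51j)]] + [[(0.83-0.58j), -0.23-0.02j, (0.38-0.15j), (-0.03-0.41j), (-0.02-0.44j)], [(0.62+2.28j), 0.22-0.49j, (0.02+0.96j), (0.94+0.26j), 0.99+0.31j], [0.50-1.14j, -0.25+0.13j, 0.31-0.40j, (-0.3-0.42j), (-0.3-0.46j)], [(0.64+2.51j), (0.25-0.53j), 0.01+1.05j, (1.02+0.31j), (1.08+0.36j)], [1.54+0.26j, (-0.23-0.26j), 0.58+0.25j, (0.42-0.49j), (0.46-0.51j)]] + [[0.00+0.00j, 0j, -0.00-0.00j, -0.00-0.00j, (-0-0j)], [0j, 0.00+0.00j, -0.00-0.00j, -0.00-0.00j, (-0-0j)], [(-0-0j), -0.00-0.00j, 0j, 0.00+0.00j, 0.00+0.00j], [0.01+0.00j, 0j, (-0-0j), -0.00-0.00j, (-0-0j)], [(-0.01-0j), (-0-0j), 0j, 0j, 0j]] + [[-0.25+0.13j,(0.21+0.4j),0.46+0.07j,-0.03-0.29j,-0.09-0.14j], [-0.36-0.44j,(-0.7+0.55j),(0.04+0.92j),(0.54-0.16j),(0.23-0.22j)], [0.39-0.54j,-0.85-0.62j,-1.04+0.34j,(0.36+0.57j),(0.33+0.19j)], [1.20+0.12j,(0.21-1.9j),-1.46-1.32j,(-0.58+1.07j),(-0.01+0.69j)], [(-0.91-0.09j),(-0.16+1.43j),1.10+1.00j,0.44-0.81j,(0.01-0.52j)]] + [[-0.25-0.13j, (0.21-0.4j), (0.46-0.07j), -0.03+0.29j, (-0.09+0.14j)], [-0.36+0.44j, -0.70-0.55j, (0.04-0.92j), 0.54+0.16j, 0.23+0.22j], [(0.39+0.54j), (-0.85+0.62j), (-1.04-0.34j), (0.36-0.57j), 0.33-0.19j], [1.20-0.12j, (0.21+1.9j), -1.46+1.32j, (-0.58-1.07j), -0.01-0.69j], [(-0.91+0.09j), (-0.16-1.43j), 1.10-1.00j, (0.44+0.81j), 0.01+0.52j]]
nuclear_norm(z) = 16.37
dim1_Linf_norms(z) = [1.69, 2.96, 2.21, 3.68, 3.37]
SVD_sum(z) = [[-0.06,0.01,0.04,-0.03,-0.04], [1.78,-0.22,-1.12,1.01,1.33], [1.34,-0.17,-0.85,0.76,1.0], [3.27,-0.41,-2.06,1.86,2.44], [0.40,-0.05,-0.25,0.23,0.30]] + [[0.07, -0.29, 1.12, 0.64, 0.31],[0.12, -0.5, 1.89, 1.08, 0.53],[-0.03, 0.12, -0.45, -0.26, -0.13],[-0.08, 0.32, -1.23, -0.70, -0.34],[0.22, -0.87, 3.32, 1.89, 0.93]] + [[1.07, -0.19, 0.43, -0.69, -0.57], [-1.30, 0.23, -0.53, 0.84, 0.69], [0.78, -0.14, 0.32, -0.50, -0.41], [0.33, -0.06, 0.14, -0.22, -0.18], [0.61, -0.11, 0.25, -0.39, -0.32]] + [[0.07, 0.43, 0.10, -0.03, 0.09], [-0.07, -0.47, -0.11, 0.03, -0.10], [-0.31, -2.02, -0.46, 0.12, -0.41], [0.16, 1.07, 0.24, -0.06, 0.22], [0.04, 0.24, 0.05, -0.01, 0.05]] + [[0.00, 0.0, -0.0, 0.0, -0.0], [0.0, 0.00, -0.0, 0.0, -0.0], [-0.00, -0.0, 0.00, -0.0, 0.00], [-0.00, -0.00, 0.0, -0.00, 0.00], [-0.0, -0.00, 0.0, -0.00, 0.00]]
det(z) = 0.53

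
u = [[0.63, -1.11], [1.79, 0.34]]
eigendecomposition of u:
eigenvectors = [[0.06+0.62j, 0.06-0.62j], [(0.79+0j), (0.79-0j)]]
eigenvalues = [(0.48+1.4j), (0.48-1.4j)]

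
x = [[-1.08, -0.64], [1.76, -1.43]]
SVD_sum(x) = [[-0.49, 0.31], [1.91, -1.19]] + [[-0.59, -0.95], [-0.15, -0.24]]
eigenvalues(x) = [(-1.25+1.05j), (-1.25-1.05j)]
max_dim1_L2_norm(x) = 2.27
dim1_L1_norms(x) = [1.72, 3.19]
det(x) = 2.67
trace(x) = -2.51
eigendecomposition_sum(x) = [[(-0.54+0.63j),  (-0.32-0.38j)],[0.88+1.06j,  (-0.71+0.42j)]] + [[(-0.54-0.63j), -0.32+0.38j], [(0.88-1.06j), -0.71-0.42j]]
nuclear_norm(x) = 3.47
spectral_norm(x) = 2.32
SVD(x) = [[-0.25, 0.97],[0.97, 0.25]] @ diag([2.323089645805565, 1.1496758228087496]) @ [[0.85, -0.53], [-0.53, -0.85]]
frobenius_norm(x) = 2.59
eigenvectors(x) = [[0.09+0.51j, (0.09-0.51j)], [0.86+0.00j, 0.86-0.00j]]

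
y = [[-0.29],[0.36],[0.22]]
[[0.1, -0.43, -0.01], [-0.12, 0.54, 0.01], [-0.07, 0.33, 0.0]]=y @[[-0.33, 1.49, 0.02]]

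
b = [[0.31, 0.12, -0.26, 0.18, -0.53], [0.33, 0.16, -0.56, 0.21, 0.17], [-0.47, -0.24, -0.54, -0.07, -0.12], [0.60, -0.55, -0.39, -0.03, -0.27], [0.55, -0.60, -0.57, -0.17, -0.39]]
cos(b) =[[0.97, -0.16, -0.1, -0.09, -0.02], [-0.32, 1.01, 0.03, -0.04, 0.10], [0.04, -0.06, 0.7, 0.04, -0.16], [-0.00, -0.13, -0.26, 0.97, 0.13], [0.05, -0.22, -0.38, -0.04, 1.07]]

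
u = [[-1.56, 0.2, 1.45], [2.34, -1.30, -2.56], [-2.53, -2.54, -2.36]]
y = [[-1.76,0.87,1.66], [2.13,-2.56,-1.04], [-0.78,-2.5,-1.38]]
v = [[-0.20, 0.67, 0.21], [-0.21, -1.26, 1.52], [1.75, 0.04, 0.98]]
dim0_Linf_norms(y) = [2.13, 2.56, 1.66]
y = u + v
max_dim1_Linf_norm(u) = 2.56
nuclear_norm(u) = 8.84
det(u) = -5.63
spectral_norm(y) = 4.62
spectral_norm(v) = 2.26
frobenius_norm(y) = 5.25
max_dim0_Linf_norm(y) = 2.56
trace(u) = -5.22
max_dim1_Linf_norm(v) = 1.75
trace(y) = -5.70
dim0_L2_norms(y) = [2.87, 3.68, 2.4]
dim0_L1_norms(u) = [6.43, 4.04, 6.37]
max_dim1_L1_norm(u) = 7.43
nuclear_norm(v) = 4.65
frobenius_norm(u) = 6.06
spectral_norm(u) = 4.61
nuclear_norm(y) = 7.90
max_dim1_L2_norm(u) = 4.29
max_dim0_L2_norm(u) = 3.78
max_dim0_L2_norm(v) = 1.82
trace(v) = -0.48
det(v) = 2.64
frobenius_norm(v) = 2.92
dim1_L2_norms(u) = [2.14, 3.7, 4.29]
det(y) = -10.53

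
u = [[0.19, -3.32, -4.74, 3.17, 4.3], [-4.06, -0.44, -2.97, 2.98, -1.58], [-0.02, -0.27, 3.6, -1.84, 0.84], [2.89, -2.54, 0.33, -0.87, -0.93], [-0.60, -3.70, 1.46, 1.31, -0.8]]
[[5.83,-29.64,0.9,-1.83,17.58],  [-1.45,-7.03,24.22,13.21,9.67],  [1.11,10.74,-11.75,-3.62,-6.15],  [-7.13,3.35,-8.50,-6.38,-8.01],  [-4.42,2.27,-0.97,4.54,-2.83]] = u @ [[-0.06, -0.94, -2.99, -1.31, -1.1],[1.52, -0.17, 0.38, 0.57, 0.51],[0.67, 2.03, -2.53, 0.78, -1.37],[1.48, -2.99, 0.32, 2.88, 1.48],[2.18, -2.54, -2.39, -1.19, 1.93]]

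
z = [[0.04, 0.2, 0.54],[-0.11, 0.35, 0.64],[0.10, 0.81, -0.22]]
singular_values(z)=[0.97, 0.8, 0.11]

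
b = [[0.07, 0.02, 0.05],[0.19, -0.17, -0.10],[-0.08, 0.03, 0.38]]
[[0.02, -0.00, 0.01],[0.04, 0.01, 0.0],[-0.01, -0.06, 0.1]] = b@[[0.30, 0.07, 0.04], [0.07, 0.10, -0.14], [0.04, -0.14, 0.27]]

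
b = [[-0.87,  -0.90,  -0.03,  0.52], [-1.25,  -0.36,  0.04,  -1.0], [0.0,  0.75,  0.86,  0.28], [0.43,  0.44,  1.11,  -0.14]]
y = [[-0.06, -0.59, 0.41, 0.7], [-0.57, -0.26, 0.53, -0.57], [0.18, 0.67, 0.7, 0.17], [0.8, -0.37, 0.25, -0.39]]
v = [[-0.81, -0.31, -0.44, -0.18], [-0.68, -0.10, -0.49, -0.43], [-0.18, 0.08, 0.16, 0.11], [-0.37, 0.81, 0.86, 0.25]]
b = v + y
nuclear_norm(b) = 4.99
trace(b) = -0.51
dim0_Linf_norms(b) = [1.25, 0.9, 1.11, 1.0]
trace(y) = -0.01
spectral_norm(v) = 1.50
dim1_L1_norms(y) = [1.76, 1.93, 1.72, 1.81]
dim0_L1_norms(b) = [2.55, 2.45, 2.04, 1.94]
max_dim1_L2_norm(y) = 1.0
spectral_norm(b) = 2.05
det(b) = 1.43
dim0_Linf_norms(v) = [0.81, 0.81, 0.86, 0.43]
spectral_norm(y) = 1.01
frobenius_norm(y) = 2.00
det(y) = 1.00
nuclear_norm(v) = 2.88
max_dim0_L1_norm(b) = 2.55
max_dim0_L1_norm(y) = 1.89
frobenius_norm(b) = 2.75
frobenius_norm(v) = 1.88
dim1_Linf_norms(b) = [0.9, 1.25, 0.86, 1.11]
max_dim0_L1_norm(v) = 2.04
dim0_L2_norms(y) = [1.0, 1.0, 1.0, 1.0]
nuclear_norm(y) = 4.00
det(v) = -0.00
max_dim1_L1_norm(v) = 2.29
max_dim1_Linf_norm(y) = 0.8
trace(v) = -0.50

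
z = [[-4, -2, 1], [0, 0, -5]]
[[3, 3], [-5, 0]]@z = [[-12, -6, -12], [20, 10, -5]]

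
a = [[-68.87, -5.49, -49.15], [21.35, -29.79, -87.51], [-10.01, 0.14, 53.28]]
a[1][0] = 21.35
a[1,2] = -87.51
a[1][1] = -29.79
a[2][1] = 0.14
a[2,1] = 0.14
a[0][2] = -49.15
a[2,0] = -10.01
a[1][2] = -87.51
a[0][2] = -49.15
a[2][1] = 0.14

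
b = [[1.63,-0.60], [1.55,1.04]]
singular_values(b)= [2.27, 1.15]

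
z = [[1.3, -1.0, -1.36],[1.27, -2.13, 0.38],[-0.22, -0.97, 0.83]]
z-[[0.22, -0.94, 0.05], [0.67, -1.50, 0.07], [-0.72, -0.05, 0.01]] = [[1.08, -0.06, -1.41], [0.6, -0.63, 0.31], [0.5, -0.92, 0.82]]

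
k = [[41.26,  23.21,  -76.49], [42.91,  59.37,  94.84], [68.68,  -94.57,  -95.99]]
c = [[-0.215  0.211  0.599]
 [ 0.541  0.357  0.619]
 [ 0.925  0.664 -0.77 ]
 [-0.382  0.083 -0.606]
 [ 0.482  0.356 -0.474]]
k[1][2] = 94.84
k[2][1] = -94.57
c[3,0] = -0.382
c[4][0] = 0.482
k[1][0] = 42.91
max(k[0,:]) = 41.26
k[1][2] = 94.84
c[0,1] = 0.211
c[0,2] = 0.599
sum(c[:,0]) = 1.351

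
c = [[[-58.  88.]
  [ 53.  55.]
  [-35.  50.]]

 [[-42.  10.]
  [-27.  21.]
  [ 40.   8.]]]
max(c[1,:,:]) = 40.0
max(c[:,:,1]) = 88.0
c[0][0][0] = -58.0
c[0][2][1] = 50.0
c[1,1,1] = 21.0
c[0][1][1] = 55.0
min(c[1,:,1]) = 8.0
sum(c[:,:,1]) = 232.0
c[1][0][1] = 10.0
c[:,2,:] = [[-35.0, 50.0], [40.0, 8.0]]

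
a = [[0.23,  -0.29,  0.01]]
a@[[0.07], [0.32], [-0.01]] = [[-0.08]]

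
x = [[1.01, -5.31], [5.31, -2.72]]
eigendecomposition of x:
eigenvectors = [[-0.71+0.00j, -0.71-0.00j], [-0.25+0.66j, -0.25-0.66j]]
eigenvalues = [(-0.86+4.97j), (-0.86-4.97j)]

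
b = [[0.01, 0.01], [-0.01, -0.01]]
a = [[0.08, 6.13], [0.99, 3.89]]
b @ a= [[0.01, 0.10], [-0.01, -0.1]]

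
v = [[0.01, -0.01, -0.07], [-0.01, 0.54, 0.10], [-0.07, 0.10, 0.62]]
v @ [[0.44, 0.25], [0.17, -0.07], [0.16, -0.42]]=[[-0.01, 0.03], [0.1, -0.08], [0.09, -0.28]]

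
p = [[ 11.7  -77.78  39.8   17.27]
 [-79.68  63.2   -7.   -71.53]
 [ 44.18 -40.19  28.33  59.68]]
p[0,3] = 17.27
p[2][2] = 28.33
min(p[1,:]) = -79.68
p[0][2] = 39.8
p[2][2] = 28.33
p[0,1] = -77.78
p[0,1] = -77.78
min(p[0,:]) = -77.78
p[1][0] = -79.68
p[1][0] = -79.68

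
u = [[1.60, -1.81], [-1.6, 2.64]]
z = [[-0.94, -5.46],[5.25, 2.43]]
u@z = [[-11.01, -13.13],[15.36, 15.15]]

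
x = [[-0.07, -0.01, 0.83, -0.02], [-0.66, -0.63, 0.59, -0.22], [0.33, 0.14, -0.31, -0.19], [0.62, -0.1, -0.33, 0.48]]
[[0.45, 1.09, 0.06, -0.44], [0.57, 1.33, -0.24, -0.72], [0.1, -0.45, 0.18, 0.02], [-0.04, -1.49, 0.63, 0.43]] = x @ [[0.72, -0.94, 0.94, -0.17], [-0.84, 0.36, -0.49, 0.53], [0.57, 1.22, 0.15, -0.52], [-0.80, -0.97, 0.09, 0.86]]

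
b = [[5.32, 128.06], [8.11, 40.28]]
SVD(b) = [[-0.95, -0.3], [-0.30, 0.95]] @ diag([134.4556945661789, 6.130472961071144]) @ [[-0.06, -1.00], [1.00, -0.06]]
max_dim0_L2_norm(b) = 134.25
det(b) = -824.28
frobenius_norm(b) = 134.60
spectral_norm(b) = 134.46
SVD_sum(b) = [[7.17, 127.96], [2.28, 40.61]] + [[-1.85, 0.1], [5.83, -0.33]]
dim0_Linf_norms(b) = [8.11, 128.06]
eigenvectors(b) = [[-0.99, -0.92],[0.15, -0.39]]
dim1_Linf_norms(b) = [128.06, 40.28]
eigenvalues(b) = [-13.86, 59.46]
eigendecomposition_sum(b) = [[-10.24, 24.21], [1.53, -3.63]] + [[15.56, 103.85], [6.58, 43.91]]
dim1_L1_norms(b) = [133.38, 48.39]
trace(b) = 45.60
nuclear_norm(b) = 140.59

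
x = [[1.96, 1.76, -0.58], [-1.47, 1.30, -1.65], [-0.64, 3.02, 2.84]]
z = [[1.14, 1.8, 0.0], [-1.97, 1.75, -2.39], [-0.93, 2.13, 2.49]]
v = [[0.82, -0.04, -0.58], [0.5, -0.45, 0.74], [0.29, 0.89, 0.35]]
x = v + z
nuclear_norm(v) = 3.00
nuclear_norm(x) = 9.42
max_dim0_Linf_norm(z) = 2.49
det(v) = -1.00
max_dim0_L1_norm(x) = 6.08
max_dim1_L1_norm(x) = 6.5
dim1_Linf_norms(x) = [1.96, 1.65, 3.02]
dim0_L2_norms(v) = [1.0, 1.0, 1.0]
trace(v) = 0.72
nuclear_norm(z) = 8.98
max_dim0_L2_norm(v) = 1.0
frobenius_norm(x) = 5.61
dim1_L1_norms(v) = [1.44, 1.69, 1.53]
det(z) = 23.60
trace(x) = 6.10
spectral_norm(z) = 3.58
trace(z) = 5.38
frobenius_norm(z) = 5.37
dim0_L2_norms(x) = [2.53, 3.73, 3.34]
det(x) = 28.30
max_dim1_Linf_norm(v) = 0.89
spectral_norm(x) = 4.26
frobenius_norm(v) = 1.73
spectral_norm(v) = 1.01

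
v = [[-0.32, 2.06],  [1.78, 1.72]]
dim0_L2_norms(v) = [1.81, 2.68]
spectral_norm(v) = 2.89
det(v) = -4.22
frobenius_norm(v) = 3.24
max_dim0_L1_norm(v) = 3.78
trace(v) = 1.40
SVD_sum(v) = [[0.74, 1.56],[0.99, 2.09]] + [[-1.06, 0.5], [0.79, -0.37]]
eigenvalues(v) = [-1.47, 2.87]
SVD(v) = [[0.60,0.8], [0.8,-0.60]] @ diag([2.8879832437422026, 1.4602577799362229]) @ [[0.43, 0.90], [-0.90, 0.43]]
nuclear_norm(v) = 4.35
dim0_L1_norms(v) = [2.1, 3.78]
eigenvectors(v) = [[-0.87, -0.54],[0.49, -0.84]]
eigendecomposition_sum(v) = [[-1.08, 0.7], [0.60, -0.39]] + [[0.76, 1.36], [1.18, 2.11]]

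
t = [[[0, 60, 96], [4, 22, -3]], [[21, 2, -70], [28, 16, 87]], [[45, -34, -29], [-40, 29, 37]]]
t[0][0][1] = 60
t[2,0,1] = -34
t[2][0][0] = 45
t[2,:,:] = [[45, -34, -29], [-40, 29, 37]]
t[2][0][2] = -29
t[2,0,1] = -34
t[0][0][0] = 0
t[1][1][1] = 16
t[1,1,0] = 28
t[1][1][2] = 87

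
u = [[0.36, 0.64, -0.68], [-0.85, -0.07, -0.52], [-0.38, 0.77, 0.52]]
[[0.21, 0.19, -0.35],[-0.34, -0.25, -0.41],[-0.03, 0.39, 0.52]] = u @ [[0.38, 0.13, 0.02], [0.13, 0.44, 0.2], [0.02, 0.20, 0.72]]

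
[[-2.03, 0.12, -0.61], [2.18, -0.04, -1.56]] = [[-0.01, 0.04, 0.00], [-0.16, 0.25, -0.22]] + [[-2.02, 0.08, -0.61], [2.34, -0.29, -1.34]]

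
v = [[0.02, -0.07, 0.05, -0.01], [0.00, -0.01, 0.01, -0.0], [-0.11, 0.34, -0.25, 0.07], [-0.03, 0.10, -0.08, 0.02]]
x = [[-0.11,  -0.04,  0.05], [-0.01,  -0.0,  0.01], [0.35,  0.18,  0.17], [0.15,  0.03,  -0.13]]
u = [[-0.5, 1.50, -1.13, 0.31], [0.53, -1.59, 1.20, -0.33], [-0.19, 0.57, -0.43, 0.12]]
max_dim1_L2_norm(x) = 0.43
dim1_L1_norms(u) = [3.44, 3.65, 1.31]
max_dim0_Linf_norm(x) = 0.35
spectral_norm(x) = 0.45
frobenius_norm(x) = 0.49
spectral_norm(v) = 0.47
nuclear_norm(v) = 0.48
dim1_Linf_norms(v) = [0.07, 0.01, 0.34, 0.1]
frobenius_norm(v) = 0.47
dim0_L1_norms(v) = [0.16, 0.52, 0.39, 0.1]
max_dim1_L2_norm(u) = 2.09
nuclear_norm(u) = 2.97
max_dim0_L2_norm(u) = 2.26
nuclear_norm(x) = 0.65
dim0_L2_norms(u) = [0.75, 2.26, 1.7, 0.47]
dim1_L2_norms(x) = [0.13, 0.01, 0.43, 0.2]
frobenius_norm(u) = 2.96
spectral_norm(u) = 2.96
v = x @ u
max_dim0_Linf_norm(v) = 0.34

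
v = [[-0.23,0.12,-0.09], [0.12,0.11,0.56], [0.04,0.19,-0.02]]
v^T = [[-0.23, 0.12, 0.04], [0.12, 0.11, 0.19], [-0.09, 0.56, -0.02]]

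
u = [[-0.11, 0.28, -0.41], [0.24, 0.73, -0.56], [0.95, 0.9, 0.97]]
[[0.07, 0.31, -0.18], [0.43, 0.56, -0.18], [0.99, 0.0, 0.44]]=u @ [[0.32, -0.13, 0.23], [0.6, 0.53, -0.09], [0.15, -0.36, 0.31]]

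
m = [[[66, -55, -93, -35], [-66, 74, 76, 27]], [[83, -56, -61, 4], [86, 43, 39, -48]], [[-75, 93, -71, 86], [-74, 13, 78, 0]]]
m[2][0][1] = 93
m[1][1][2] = 39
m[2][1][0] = -74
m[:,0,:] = [[66, -55, -93, -35], [83, -56, -61, 4], [-75, 93, -71, 86]]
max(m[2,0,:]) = 93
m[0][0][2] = -93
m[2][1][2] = 78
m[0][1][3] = 27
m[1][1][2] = 39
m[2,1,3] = 0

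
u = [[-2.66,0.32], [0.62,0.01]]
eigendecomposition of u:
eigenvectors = [[-0.98, -0.12], [0.22, -0.99]]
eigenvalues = [-2.73, 0.08]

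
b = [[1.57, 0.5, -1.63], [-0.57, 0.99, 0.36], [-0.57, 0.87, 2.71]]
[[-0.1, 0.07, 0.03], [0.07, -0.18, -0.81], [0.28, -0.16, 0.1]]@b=[[-0.21, 0.05, 0.27], [0.67, -0.85, -2.37], [0.47, 0.07, -0.24]]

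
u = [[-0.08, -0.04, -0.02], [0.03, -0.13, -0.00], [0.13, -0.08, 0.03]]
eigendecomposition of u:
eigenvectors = [[-0.21+0.00j, (-0.71+0j), -0.71-0.00j], [-0.05+0.00j, (-0.45+0.24j), -0.45-0.24j], [(0.98+0j), 0.42+0.23j, (0.42-0.23j)]]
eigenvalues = [(0.01+0j), (-0.09+0.02j), (-0.09-0.02j)]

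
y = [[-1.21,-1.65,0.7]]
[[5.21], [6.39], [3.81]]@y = [[-6.3,-8.6,3.65], [-7.73,-10.54,4.47], [-4.61,-6.29,2.67]]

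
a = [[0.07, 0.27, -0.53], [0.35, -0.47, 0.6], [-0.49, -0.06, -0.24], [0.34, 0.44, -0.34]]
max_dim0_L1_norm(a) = 1.71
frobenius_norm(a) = 1.34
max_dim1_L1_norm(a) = 1.42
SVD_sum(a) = [[-0.09,0.33,-0.46], [0.13,-0.47,0.65], [-0.04,0.14,-0.19], [-0.07,0.27,-0.38]] + [[0.12, 0.04, 0.01], [0.2, 0.07, 0.01], [-0.47, -0.16, -0.02], [0.42, 0.14, 0.02]] + [[0.04, -0.1, -0.08],[0.03, -0.07, -0.06],[0.01, -0.04, -0.03],[-0.01, 0.02, 0.02]]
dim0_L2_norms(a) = [0.7, 0.7, 0.9]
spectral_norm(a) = 1.12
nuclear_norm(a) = 2.00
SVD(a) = [[0.51, 0.18, -0.78], [-0.72, 0.29, -0.54], [0.21, -0.70, -0.28], [0.42, 0.63, 0.16]] @ diag([1.120088918296219, 0.7096304048989327, 0.17327868753249243]) @ [[-0.16,  0.58,  -0.80], [0.95,  0.32,  0.05], [-0.29,  0.75,  0.60]]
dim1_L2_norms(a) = [0.6, 0.84, 0.55, 0.65]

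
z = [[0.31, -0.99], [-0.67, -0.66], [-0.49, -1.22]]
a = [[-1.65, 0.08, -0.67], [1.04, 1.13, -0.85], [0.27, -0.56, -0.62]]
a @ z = [[-0.24, 2.40], [-0.02, -0.74], [0.76, 0.86]]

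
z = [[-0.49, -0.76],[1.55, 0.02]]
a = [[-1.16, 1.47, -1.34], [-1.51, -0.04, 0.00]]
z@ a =[[1.72, -0.69, 0.66], [-1.83, 2.28, -2.08]]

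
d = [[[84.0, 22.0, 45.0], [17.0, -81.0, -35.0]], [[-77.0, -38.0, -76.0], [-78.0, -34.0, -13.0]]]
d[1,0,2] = -76.0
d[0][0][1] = 22.0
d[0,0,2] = 45.0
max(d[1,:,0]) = -77.0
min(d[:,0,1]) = -38.0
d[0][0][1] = 22.0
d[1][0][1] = -38.0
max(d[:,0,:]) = 84.0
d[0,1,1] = -81.0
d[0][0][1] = 22.0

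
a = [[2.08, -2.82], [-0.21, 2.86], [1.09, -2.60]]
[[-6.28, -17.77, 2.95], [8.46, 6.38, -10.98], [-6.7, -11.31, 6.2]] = a@ [[1.10, -6.13, -4.21],[3.04, 1.78, -4.15]]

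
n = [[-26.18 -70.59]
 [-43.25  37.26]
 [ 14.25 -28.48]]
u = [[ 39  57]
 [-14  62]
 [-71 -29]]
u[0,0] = 39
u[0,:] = [39, 57]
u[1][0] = -14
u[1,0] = -14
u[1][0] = -14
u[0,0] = 39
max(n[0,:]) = -26.18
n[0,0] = -26.18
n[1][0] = -43.25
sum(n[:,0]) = -55.18000000000001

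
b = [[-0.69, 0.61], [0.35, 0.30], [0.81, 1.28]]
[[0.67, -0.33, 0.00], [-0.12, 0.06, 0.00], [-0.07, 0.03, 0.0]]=b @ [[-0.65, 0.32, 0.0],[0.36, -0.18, -0.00]]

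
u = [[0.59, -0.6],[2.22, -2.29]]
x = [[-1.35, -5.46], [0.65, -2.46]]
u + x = [[-0.76, -6.06], [2.87, -4.75]]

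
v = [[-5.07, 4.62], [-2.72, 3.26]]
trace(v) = -1.81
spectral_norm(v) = 8.05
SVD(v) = [[-0.85, -0.52], [-0.52, 0.85]] @ diag([8.051906855012016, 0.49203251743205695]) @ [[0.71, -0.70], [0.70, 0.71]]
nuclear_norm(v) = 8.54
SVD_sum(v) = [[-4.89, 4.80], [-3.01, 2.96]] + [[-0.18,-0.18], [0.29,0.3]]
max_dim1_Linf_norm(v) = 5.07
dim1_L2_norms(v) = [6.86, 4.25]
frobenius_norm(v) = 8.07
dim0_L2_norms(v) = [5.75, 5.65]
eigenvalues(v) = [-3.09, 1.28]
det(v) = -3.96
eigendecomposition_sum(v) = [[-4.49, 3.27], [-1.92, 1.40]] + [[-0.58, 1.35], [-0.80, 1.86]]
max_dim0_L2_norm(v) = 5.75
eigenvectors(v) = [[-0.92, -0.59], [-0.39, -0.81]]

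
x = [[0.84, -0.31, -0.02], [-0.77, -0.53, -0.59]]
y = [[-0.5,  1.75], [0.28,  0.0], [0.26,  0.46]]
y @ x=[[-1.77, -0.77, -1.02], [0.24, -0.09, -0.01], [-0.14, -0.32, -0.28]]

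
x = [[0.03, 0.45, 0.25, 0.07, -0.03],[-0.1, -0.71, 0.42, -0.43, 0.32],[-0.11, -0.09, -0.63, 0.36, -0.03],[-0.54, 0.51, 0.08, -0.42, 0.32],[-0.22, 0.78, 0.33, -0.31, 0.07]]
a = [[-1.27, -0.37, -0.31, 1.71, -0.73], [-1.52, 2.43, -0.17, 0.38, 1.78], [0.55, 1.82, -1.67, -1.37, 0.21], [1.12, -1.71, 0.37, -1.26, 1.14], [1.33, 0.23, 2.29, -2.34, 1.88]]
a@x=[[-0.73, 0.02, -0.38, -0.53, 0.43],[-0.87, -0.81, 1.37, -1.92, 1.07],[0.71, -1.43, 1.91, -0.84, 0.19],[0.59, 1.93, -0.40, 1.12, -0.92],[0.62, 0.5, -0.58, 1.22, -0.65]]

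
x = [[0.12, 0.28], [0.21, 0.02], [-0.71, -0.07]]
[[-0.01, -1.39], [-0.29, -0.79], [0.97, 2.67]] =x @ [[-1.43, -3.42], [0.58, -3.51]]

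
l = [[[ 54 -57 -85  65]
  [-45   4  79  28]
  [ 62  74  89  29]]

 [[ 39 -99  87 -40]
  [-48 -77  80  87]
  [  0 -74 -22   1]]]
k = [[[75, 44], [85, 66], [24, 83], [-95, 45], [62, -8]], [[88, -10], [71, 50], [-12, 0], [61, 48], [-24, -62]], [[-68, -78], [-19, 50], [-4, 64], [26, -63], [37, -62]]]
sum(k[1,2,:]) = -12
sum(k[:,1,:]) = 303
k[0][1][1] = 66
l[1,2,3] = 1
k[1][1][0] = 71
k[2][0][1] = -78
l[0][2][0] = 62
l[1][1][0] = -48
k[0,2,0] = 24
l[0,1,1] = 4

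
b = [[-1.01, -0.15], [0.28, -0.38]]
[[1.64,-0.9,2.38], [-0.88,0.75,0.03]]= b @ [[-1.77, 1.07, -2.11], [1.01, -1.19, -1.64]]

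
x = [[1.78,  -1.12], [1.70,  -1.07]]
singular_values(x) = [2.91, 0.0]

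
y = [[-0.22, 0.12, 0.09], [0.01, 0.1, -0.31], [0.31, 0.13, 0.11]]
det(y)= -0.026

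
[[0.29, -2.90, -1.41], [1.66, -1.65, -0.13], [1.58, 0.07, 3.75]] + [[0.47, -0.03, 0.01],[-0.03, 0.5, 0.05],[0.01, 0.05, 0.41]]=[[0.76, -2.93, -1.4], [1.63, -1.15, -0.08], [1.59, 0.12, 4.16]]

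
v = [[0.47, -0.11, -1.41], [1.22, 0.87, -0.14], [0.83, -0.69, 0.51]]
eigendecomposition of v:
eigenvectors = [[(-0.64+0j), -0.64-0.00j, (-0.37+0j)],[(0.19+0.49j), (0.19-0.49j), (-0.87+0j)],[-0.13+0.55j, -0.13-0.55j, 0.32+0.00j]]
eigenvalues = [(0.21+1.29j), (0.21-1.29j), (1.44+0j)]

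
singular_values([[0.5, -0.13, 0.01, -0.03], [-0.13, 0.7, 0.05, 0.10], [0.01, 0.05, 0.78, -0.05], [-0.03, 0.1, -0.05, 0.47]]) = [0.82, 0.77, 0.45, 0.41]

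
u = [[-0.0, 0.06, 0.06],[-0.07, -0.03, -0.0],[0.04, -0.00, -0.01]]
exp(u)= [[1.00, 0.06, 0.06], [-0.07, 0.97, -0.00], [0.04, 0.0, 0.99]]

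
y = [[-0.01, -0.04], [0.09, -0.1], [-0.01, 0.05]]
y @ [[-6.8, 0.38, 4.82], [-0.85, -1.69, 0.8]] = [[0.10,0.06,-0.08], [-0.53,0.20,0.35], [0.03,-0.09,-0.01]]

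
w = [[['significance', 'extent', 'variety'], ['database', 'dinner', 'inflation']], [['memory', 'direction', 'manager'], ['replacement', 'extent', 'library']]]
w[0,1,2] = 'inflation'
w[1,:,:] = [['memory', 'direction', 'manager'], ['replacement', 'extent', 'library']]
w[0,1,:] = ['database', 'dinner', 'inflation']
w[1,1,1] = 'extent'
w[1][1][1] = 'extent'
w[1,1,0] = 'replacement'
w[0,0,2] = 'variety'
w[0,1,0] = 'database'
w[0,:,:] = [['significance', 'extent', 'variety'], ['database', 'dinner', 'inflation']]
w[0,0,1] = 'extent'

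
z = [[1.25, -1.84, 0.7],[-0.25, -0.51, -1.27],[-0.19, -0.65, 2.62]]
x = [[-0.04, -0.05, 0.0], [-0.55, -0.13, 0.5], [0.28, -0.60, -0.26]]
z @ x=[[1.16,-0.24,-1.10],[-0.07,0.84,0.08],[1.1,-1.48,-1.01]]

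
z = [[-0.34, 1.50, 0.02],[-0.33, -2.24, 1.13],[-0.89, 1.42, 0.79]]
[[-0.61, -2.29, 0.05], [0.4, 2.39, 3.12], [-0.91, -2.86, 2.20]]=z@[[-1.0, 0.98, -1.70], [-0.62, -1.30, -0.37], [-1.17, -0.18, 1.53]]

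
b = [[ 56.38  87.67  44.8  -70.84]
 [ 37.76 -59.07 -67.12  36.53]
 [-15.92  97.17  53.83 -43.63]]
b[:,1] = [87.67, -59.07, 97.17]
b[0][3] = -70.84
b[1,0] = 37.76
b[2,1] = 97.17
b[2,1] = 97.17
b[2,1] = 97.17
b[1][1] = -59.07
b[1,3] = 36.53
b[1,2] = -67.12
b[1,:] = [37.76, -59.07, -67.12, 36.53]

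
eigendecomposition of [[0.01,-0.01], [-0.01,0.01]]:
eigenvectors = [[0.71, 0.71], [-0.71, 0.71]]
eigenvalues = [0.02, 0.0]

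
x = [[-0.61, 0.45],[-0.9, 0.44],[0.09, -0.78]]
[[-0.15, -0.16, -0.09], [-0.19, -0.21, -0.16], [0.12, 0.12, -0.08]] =x @ [[0.14, 0.17, 0.24], [-0.14, -0.13, 0.13]]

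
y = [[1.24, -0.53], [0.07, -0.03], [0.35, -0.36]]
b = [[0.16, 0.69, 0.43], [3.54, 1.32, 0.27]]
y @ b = [[-1.68,  0.16,  0.39], [-0.1,  0.01,  0.02], [-1.22,  -0.23,  0.05]]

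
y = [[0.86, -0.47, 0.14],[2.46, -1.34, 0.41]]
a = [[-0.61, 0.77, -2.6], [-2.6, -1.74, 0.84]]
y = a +[[1.47,-1.24,2.74],[5.06,0.40,-0.43]]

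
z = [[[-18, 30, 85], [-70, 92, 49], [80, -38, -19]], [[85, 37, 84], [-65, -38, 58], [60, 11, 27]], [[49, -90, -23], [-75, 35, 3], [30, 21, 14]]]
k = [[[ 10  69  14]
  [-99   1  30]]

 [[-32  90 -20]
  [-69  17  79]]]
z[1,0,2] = 84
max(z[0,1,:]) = 92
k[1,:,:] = [[-32, 90, -20], [-69, 17, 79]]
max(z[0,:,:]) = 92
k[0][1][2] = 30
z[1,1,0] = -65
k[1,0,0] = -32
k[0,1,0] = -99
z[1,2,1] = 11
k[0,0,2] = 14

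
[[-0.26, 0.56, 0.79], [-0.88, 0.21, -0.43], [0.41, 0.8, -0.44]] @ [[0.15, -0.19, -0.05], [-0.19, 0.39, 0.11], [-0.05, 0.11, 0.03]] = [[-0.18, 0.35, 0.1],[-0.15, 0.2, 0.05],[-0.07, 0.19, 0.05]]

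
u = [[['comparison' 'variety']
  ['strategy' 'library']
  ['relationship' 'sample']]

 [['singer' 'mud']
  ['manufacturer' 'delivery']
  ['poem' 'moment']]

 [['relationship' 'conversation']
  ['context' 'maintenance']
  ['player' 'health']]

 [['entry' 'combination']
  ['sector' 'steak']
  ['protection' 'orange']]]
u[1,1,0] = 'manufacturer'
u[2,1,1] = 'maintenance'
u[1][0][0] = 'singer'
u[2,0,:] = ['relationship', 'conversation']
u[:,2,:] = [['relationship', 'sample'], ['poem', 'moment'], ['player', 'health'], ['protection', 'orange']]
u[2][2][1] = 'health'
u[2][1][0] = 'context'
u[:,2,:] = [['relationship', 'sample'], ['poem', 'moment'], ['player', 'health'], ['protection', 'orange']]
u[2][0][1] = 'conversation'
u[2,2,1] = 'health'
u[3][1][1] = 'steak'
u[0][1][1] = 'library'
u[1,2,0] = 'poem'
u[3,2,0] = 'protection'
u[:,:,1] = [['variety', 'library', 'sample'], ['mud', 'delivery', 'moment'], ['conversation', 'maintenance', 'health'], ['combination', 'steak', 'orange']]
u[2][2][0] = 'player'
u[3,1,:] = ['sector', 'steak']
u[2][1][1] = 'maintenance'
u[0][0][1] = 'variety'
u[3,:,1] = ['combination', 'steak', 'orange']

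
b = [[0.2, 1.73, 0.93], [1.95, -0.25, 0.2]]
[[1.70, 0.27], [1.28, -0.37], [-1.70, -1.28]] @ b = [[0.87, 2.87, 1.64], [-0.47, 2.31, 1.12], [-2.84, -2.62, -1.84]]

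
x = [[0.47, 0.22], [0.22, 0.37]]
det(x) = 0.13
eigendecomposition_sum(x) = [[0.39, 0.31],[0.31, 0.25]] + [[0.08,-0.09],[-0.09,0.12]]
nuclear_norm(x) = 0.84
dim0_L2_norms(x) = [0.52, 0.43]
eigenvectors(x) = [[0.78, -0.62], [0.62, 0.78]]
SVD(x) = [[-0.78, -0.62], [-0.62, 0.78]] @ diag([0.6456102834535695, 0.1943897165464305]) @ [[-0.78, -0.62],[-0.62, 0.78]]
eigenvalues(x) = [0.65, 0.19]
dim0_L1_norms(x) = [0.69, 0.59]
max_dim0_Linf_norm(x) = 0.47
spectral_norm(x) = 0.65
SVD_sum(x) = [[0.39, 0.31], [0.31, 0.25]] + [[0.08, -0.09],[-0.09, 0.12]]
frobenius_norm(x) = 0.67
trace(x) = 0.84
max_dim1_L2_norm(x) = 0.52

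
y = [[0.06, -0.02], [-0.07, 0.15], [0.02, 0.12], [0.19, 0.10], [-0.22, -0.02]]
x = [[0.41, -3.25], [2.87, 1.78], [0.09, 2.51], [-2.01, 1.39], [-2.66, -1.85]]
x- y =[[0.35, -3.23], [2.94, 1.63], [0.07, 2.39], [-2.2, 1.29], [-2.44, -1.83]]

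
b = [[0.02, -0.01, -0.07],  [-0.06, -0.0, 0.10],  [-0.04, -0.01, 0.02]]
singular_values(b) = [0.14, 0.03, 0.0]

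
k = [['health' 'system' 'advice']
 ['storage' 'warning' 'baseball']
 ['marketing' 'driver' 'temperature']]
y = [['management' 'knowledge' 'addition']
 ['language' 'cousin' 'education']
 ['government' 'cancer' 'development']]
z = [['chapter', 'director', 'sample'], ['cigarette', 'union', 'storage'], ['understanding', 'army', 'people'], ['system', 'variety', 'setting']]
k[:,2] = ['advice', 'baseball', 'temperature']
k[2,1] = 'driver'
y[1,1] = 'cousin'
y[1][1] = 'cousin'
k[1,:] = ['storage', 'warning', 'baseball']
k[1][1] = 'warning'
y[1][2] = 'education'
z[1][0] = 'cigarette'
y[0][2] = 'addition'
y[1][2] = 'education'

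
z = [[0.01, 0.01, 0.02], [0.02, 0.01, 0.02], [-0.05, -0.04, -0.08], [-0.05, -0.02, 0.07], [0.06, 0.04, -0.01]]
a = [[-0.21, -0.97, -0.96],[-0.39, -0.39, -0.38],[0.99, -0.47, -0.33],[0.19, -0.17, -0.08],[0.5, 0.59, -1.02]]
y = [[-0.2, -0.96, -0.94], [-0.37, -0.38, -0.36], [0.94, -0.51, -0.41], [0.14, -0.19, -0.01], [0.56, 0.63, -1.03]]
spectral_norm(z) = 0.12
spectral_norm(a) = 1.66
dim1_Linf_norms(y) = [0.96, 0.38, 0.94, 0.19, 1.03]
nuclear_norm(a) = 3.92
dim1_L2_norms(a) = [1.38, 0.67, 1.14, 0.27, 1.28]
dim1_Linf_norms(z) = [0.02, 0.02, 0.08, 0.07, 0.06]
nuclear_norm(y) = 3.91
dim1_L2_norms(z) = [0.02, 0.03, 0.1, 0.09, 0.07]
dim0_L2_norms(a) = [1.21, 1.3, 1.49]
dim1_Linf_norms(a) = [0.97, 0.39, 0.99, 0.19, 1.02]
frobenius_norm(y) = 2.32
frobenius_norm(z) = 0.16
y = a + z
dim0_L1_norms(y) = [2.21, 2.67, 2.75]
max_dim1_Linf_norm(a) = 1.02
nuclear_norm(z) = 0.23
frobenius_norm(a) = 2.32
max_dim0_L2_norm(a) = 1.49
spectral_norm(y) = 1.67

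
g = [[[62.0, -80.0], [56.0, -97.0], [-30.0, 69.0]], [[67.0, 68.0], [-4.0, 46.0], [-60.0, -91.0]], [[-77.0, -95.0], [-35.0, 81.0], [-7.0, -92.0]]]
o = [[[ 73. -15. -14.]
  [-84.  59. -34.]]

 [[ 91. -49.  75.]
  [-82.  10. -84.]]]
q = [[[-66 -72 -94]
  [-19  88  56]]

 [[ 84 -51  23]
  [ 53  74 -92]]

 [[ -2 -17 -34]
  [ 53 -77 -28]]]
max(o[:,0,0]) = 91.0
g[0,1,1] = -97.0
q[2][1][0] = 53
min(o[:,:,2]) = -84.0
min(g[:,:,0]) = -77.0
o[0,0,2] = -14.0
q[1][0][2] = 23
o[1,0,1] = -49.0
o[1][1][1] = 10.0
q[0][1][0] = -19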